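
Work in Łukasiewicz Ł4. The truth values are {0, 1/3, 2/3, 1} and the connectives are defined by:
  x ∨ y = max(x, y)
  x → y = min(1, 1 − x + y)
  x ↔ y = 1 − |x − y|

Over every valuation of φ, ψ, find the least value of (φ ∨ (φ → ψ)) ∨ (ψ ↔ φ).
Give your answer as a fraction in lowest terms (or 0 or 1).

Take φ = 1/3, ψ = 0:
φ → ψ = 1/3 → 0 = 2/3
φ ∨ (φ → ψ) = 1/3 ∨ 2/3 = 2/3
ψ ↔ φ = 0 ↔ 1/3 = 2/3
(φ ∨ (φ → ψ)) ∨ (ψ ↔ φ) = 2/3 ∨ 2/3 = 2/3
No assignment yields a value below 2/3, so this is the minimum.

2/3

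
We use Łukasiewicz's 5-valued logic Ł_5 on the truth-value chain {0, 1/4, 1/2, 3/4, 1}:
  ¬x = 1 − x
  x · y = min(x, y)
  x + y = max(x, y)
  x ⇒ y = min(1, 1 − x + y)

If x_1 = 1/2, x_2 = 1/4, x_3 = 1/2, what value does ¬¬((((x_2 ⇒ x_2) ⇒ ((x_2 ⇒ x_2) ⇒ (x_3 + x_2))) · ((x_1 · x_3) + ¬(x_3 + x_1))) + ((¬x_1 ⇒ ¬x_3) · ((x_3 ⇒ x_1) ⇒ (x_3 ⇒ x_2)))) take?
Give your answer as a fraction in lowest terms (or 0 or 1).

x_2 ⇒ x_2 = 1/4 ⇒ 1/4 = 1
x_2 ⇒ x_2 = 1/4 ⇒ 1/4 = 1
x_3 + x_2 = 1/2 + 1/4 = 1/2
(x_2 ⇒ x_2) ⇒ (x_3 + x_2) = 1 ⇒ 1/2 = 1/2
(x_2 ⇒ x_2) ⇒ ((x_2 ⇒ x_2) ⇒ (x_3 + x_2)) = 1 ⇒ 1/2 = 1/2
x_1 · x_3 = 1/2 · 1/2 = 1/2
x_3 + x_1 = 1/2 + 1/2 = 1/2
¬(x_3 + x_1) = ¬1/2 = 1/2
(x_1 · x_3) + ¬(x_3 + x_1) = 1/2 + 1/2 = 1/2
((x_2 ⇒ x_2) ⇒ ((x_2 ⇒ x_2) ⇒ (x_3 + x_2))) · ((x_1 · x_3) + ¬(x_3 + x_1)) = 1/2 · 1/2 = 1/2
¬x_1 = ¬1/2 = 1/2
¬x_3 = ¬1/2 = 1/2
¬x_1 ⇒ ¬x_3 = 1/2 ⇒ 1/2 = 1
x_3 ⇒ x_1 = 1/2 ⇒ 1/2 = 1
x_3 ⇒ x_2 = 1/2 ⇒ 1/4 = 3/4
(x_3 ⇒ x_1) ⇒ (x_3 ⇒ x_2) = 1 ⇒ 3/4 = 3/4
(¬x_1 ⇒ ¬x_3) · ((x_3 ⇒ x_1) ⇒ (x_3 ⇒ x_2)) = 1 · 3/4 = 3/4
(((x_2 ⇒ x_2) ⇒ ((x_2 ⇒ x_2) ⇒ (x_3 + x_2))) · ((x_1 · x_3) + ¬(x_3 + x_1))) + ((¬x_1 ⇒ ¬x_3) · ((x_3 ⇒ x_1) ⇒ (x_3 ⇒ x_2))) = 1/2 + 3/4 = 3/4
¬((((x_2 ⇒ x_2) ⇒ ((x_2 ⇒ x_2) ⇒ (x_3 + x_2))) · ((x_1 · x_3) + ¬(x_3 + x_1))) + ((¬x_1 ⇒ ¬x_3) · ((x_3 ⇒ x_1) ⇒ (x_3 ⇒ x_2)))) = ¬3/4 = 1/4
¬¬((((x_2 ⇒ x_2) ⇒ ((x_2 ⇒ x_2) ⇒ (x_3 + x_2))) · ((x_1 · x_3) + ¬(x_3 + x_1))) + ((¬x_1 ⇒ ¬x_3) · ((x_3 ⇒ x_1) ⇒ (x_3 ⇒ x_2)))) = ¬1/4 = 3/4

3/4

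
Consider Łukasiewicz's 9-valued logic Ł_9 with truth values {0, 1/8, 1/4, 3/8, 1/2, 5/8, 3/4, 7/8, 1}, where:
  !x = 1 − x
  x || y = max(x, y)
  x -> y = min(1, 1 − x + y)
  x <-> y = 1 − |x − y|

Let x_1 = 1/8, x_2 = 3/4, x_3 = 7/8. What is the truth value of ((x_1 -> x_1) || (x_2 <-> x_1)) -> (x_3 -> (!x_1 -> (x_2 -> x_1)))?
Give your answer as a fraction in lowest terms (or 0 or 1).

5/8

x_1 -> x_1 = 1/8 -> 1/8 = 1
x_2 <-> x_1 = 3/4 <-> 1/8 = 3/8
(x_1 -> x_1) || (x_2 <-> x_1) = 1 || 3/8 = 1
!x_1 = !1/8 = 7/8
x_2 -> x_1 = 3/4 -> 1/8 = 3/8
!x_1 -> (x_2 -> x_1) = 7/8 -> 3/8 = 1/2
x_3 -> (!x_1 -> (x_2 -> x_1)) = 7/8 -> 1/2 = 5/8
((x_1 -> x_1) || (x_2 <-> x_1)) -> (x_3 -> (!x_1 -> (x_2 -> x_1))) = 1 -> 5/8 = 5/8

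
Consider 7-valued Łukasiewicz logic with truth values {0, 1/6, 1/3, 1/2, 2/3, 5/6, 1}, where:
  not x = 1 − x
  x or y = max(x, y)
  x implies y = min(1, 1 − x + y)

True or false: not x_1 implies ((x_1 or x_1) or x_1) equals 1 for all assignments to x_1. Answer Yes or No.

No

Counterexample: take x_1 = 0.
not x_1 = not 0 = 1
x_1 or x_1 = 0 or 0 = 0
(x_1 or x_1) or x_1 = 0 or 0 = 0
not x_1 implies ((x_1 or x_1) or x_1) = 1 implies 0 = 0
This gives 0 ≠ 1.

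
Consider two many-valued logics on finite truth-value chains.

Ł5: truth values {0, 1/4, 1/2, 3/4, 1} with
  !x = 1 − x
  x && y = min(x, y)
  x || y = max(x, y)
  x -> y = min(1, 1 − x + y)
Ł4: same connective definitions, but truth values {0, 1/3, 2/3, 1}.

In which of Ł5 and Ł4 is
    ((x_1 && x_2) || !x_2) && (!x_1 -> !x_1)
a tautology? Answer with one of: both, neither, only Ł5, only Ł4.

neither

In Ł5: at x_1 = 0, x_2 = 1/4 the value is 3/4 — not a tautology.
In Ł4: at x_1 = 0, x_2 = 1/3 the value is 2/3 — not a tautology.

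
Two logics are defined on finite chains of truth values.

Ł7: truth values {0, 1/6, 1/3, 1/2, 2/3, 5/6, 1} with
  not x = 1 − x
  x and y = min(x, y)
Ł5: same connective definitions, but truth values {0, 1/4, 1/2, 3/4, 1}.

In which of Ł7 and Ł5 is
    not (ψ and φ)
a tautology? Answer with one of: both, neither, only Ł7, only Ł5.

neither

In Ł7: at φ = 1/6, ψ = 1/6 the value is 5/6 — not a tautology.
In Ł5: at φ = 1/4, ψ = 1/4 the value is 3/4 — not a tautology.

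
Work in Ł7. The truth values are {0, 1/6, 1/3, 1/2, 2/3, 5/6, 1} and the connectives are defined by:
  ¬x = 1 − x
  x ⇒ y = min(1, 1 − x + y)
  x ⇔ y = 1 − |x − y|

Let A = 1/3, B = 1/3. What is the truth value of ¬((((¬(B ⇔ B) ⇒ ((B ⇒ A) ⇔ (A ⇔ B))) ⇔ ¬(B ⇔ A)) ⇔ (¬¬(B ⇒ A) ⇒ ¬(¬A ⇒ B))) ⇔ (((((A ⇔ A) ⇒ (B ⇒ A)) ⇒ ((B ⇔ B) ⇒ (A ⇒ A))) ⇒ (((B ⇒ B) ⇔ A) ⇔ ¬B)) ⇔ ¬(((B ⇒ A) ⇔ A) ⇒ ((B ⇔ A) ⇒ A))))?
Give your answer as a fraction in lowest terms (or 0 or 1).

B ⇔ B = 1/3 ⇔ 1/3 = 1
¬(B ⇔ B) = ¬1 = 0
B ⇒ A = 1/3 ⇒ 1/3 = 1
A ⇔ B = 1/3 ⇔ 1/3 = 1
(B ⇒ A) ⇔ (A ⇔ B) = 1 ⇔ 1 = 1
¬(B ⇔ B) ⇒ ((B ⇒ A) ⇔ (A ⇔ B)) = 0 ⇒ 1 = 1
B ⇔ A = 1/3 ⇔ 1/3 = 1
¬(B ⇔ A) = ¬1 = 0
(¬(B ⇔ B) ⇒ ((B ⇒ A) ⇔ (A ⇔ B))) ⇔ ¬(B ⇔ A) = 1 ⇔ 0 = 0
B ⇒ A = 1/3 ⇒ 1/3 = 1
¬(B ⇒ A) = ¬1 = 0
¬¬(B ⇒ A) = ¬0 = 1
¬A = ¬1/3 = 2/3
¬A ⇒ B = 2/3 ⇒ 1/3 = 2/3
¬(¬A ⇒ B) = ¬2/3 = 1/3
¬¬(B ⇒ A) ⇒ ¬(¬A ⇒ B) = 1 ⇒ 1/3 = 1/3
((¬(B ⇔ B) ⇒ ((B ⇒ A) ⇔ (A ⇔ B))) ⇔ ¬(B ⇔ A)) ⇔ (¬¬(B ⇒ A) ⇒ ¬(¬A ⇒ B)) = 0 ⇔ 1/3 = 2/3
A ⇔ A = 1/3 ⇔ 1/3 = 1
B ⇒ A = 1/3 ⇒ 1/3 = 1
(A ⇔ A) ⇒ (B ⇒ A) = 1 ⇒ 1 = 1
B ⇔ B = 1/3 ⇔ 1/3 = 1
A ⇒ A = 1/3 ⇒ 1/3 = 1
(B ⇔ B) ⇒ (A ⇒ A) = 1 ⇒ 1 = 1
((A ⇔ A) ⇒ (B ⇒ A)) ⇒ ((B ⇔ B) ⇒ (A ⇒ A)) = 1 ⇒ 1 = 1
B ⇒ B = 1/3 ⇒ 1/3 = 1
(B ⇒ B) ⇔ A = 1 ⇔ 1/3 = 1/3
¬B = ¬1/3 = 2/3
((B ⇒ B) ⇔ A) ⇔ ¬B = 1/3 ⇔ 2/3 = 2/3
(((A ⇔ A) ⇒ (B ⇒ A)) ⇒ ((B ⇔ B) ⇒ (A ⇒ A))) ⇒ (((B ⇒ B) ⇔ A) ⇔ ¬B) = 1 ⇒ 2/3 = 2/3
B ⇒ A = 1/3 ⇒ 1/3 = 1
(B ⇒ A) ⇔ A = 1 ⇔ 1/3 = 1/3
B ⇔ A = 1/3 ⇔ 1/3 = 1
(B ⇔ A) ⇒ A = 1 ⇒ 1/3 = 1/3
((B ⇒ A) ⇔ A) ⇒ ((B ⇔ A) ⇒ A) = 1/3 ⇒ 1/3 = 1
¬(((B ⇒ A) ⇔ A) ⇒ ((B ⇔ A) ⇒ A)) = ¬1 = 0
((((A ⇔ A) ⇒ (B ⇒ A)) ⇒ ((B ⇔ B) ⇒ (A ⇒ A))) ⇒ (((B ⇒ B) ⇔ A) ⇔ ¬B)) ⇔ ¬(((B ⇒ A) ⇔ A) ⇒ ((B ⇔ A) ⇒ A)) = 2/3 ⇔ 0 = 1/3
(((¬(B ⇔ B) ⇒ ((B ⇒ A) ⇔ (A ⇔ B))) ⇔ ¬(B ⇔ A)) ⇔ (¬¬(B ⇒ A) ⇒ ¬(¬A ⇒ B))) ⇔ (((((A ⇔ A) ⇒ (B ⇒ A)) ⇒ ((B ⇔ B) ⇒ (A ⇒ A))) ⇒ (((B ⇒ B) ⇔ A) ⇔ ¬B)) ⇔ ¬(((B ⇒ A) ⇔ A) ⇒ ((B ⇔ A) ⇒ A))) = 2/3 ⇔ 1/3 = 2/3
¬((((¬(B ⇔ B) ⇒ ((B ⇒ A) ⇔ (A ⇔ B))) ⇔ ¬(B ⇔ A)) ⇔ (¬¬(B ⇒ A) ⇒ ¬(¬A ⇒ B))) ⇔ (((((A ⇔ A) ⇒ (B ⇒ A)) ⇒ ((B ⇔ B) ⇒ (A ⇒ A))) ⇒ (((B ⇒ B) ⇔ A) ⇔ ¬B)) ⇔ ¬(((B ⇒ A) ⇔ A) ⇒ ((B ⇔ A) ⇒ A)))) = ¬2/3 = 1/3

1/3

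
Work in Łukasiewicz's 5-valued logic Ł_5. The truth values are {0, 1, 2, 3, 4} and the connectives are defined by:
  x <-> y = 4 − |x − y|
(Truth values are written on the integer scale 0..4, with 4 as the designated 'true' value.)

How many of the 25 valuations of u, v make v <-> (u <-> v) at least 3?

value 4: 7 assignments (counts)
value 3: 7 assignments (counts)
value 2: 6 assignments
value 1: 3 assignments
value 0: 2 assignments
So 14 of the 25 assignments meet the threshold.

14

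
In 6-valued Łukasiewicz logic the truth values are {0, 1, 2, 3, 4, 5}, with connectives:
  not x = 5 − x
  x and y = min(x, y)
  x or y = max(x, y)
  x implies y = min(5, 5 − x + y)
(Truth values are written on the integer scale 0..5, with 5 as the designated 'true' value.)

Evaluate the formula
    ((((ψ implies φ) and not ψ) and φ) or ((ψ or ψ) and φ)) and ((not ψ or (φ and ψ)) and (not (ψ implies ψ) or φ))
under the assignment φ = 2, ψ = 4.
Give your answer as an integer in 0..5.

ψ implies φ = 4 implies 2 = 3
not ψ = not 4 = 1
(ψ implies φ) and not ψ = 3 and 1 = 1
((ψ implies φ) and not ψ) and φ = 1 and 2 = 1
ψ or ψ = 4 or 4 = 4
(ψ or ψ) and φ = 4 and 2 = 2
(((ψ implies φ) and not ψ) and φ) or ((ψ or ψ) and φ) = 1 or 2 = 2
not ψ = not 4 = 1
φ and ψ = 2 and 4 = 2
not ψ or (φ and ψ) = 1 or 2 = 2
ψ implies ψ = 4 implies 4 = 5
not (ψ implies ψ) = not 5 = 0
not (ψ implies ψ) or φ = 0 or 2 = 2
(not ψ or (φ and ψ)) and (not (ψ implies ψ) or φ) = 2 and 2 = 2
((((ψ implies φ) and not ψ) and φ) or ((ψ or ψ) and φ)) and ((not ψ or (φ and ψ)) and (not (ψ implies ψ) or φ)) = 2 and 2 = 2

2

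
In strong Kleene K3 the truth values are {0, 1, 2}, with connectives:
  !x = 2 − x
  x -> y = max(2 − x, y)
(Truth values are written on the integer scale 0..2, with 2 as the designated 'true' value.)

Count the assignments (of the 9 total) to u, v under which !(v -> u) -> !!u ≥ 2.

u = 0, v = 0 ↦ 2  ≥
u = 0, v = 1 ↦ 1  <
u = 0, v = 2 ↦ 0  <
u = 1, v = 0 ↦ 2  ≥
u = 1, v = 1 ↦ 1  <
u = 1, v = 2 ↦ 1  <
u = 2, v = 0 ↦ 2  ≥
u = 2, v = 1 ↦ 2  ≥
u = 2, v = 2 ↦ 2  ≥
So 5 of the 9 assignments meet the threshold.

5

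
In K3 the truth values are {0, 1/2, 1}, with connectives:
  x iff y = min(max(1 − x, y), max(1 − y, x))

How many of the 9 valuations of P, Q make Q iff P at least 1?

P = 0, Q = 0 ↦ 1  ≥
P = 0, Q = 1/2 ↦ 1/2  <
P = 0, Q = 1 ↦ 0  <
P = 1/2, Q = 0 ↦ 1/2  <
P = 1/2, Q = 1/2 ↦ 1/2  <
P = 1/2, Q = 1 ↦ 1/2  <
P = 1, Q = 0 ↦ 0  <
P = 1, Q = 1/2 ↦ 1/2  <
P = 1, Q = 1 ↦ 1  ≥
So 2 of the 9 assignments meet the threshold.

2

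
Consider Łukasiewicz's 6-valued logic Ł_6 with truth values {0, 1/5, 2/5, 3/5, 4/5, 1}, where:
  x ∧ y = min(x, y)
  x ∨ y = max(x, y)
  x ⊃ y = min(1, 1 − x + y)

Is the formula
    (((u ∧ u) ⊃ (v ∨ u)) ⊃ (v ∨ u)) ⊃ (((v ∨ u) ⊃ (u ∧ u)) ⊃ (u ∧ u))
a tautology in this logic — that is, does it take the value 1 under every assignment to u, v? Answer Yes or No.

At u = 3/5, v = 0, for instance:
u ∧ u = 3/5 ∧ 3/5 = 3/5
v ∨ u = 0 ∨ 3/5 = 3/5
(u ∧ u) ⊃ (v ∨ u) = 3/5 ⊃ 3/5 = 1
((u ∧ u) ⊃ (v ∨ u)) ⊃ (v ∨ u) = 1 ⊃ 3/5 = 3/5
(v ∨ u) ⊃ (u ∧ u) = 3/5 ⊃ 3/5 = 1
((v ∨ u) ⊃ (u ∧ u)) ⊃ (u ∧ u) = 1 ⊃ 3/5 = 3/5
(((u ∧ u) ⊃ (v ∨ u)) ⊃ (v ∨ u)) ⊃ (((v ∨ u) ⊃ (u ∧ u)) ⊃ (u ∧ u)) = 3/5 ⊃ 3/5 = 1
and checking the remaining 35 assignments likewise gives ≥ 1 in every case.

Yes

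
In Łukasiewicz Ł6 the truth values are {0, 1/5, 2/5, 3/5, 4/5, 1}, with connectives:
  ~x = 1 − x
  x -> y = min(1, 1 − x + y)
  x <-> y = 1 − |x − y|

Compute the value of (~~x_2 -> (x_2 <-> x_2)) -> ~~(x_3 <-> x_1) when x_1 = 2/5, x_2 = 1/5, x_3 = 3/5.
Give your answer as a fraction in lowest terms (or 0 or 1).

~x_2 = ~1/5 = 4/5
~~x_2 = ~4/5 = 1/5
x_2 <-> x_2 = 1/5 <-> 1/5 = 1
~~x_2 -> (x_2 <-> x_2) = 1/5 -> 1 = 1
x_3 <-> x_1 = 3/5 <-> 2/5 = 4/5
~(x_3 <-> x_1) = ~4/5 = 1/5
~~(x_3 <-> x_1) = ~1/5 = 4/5
(~~x_2 -> (x_2 <-> x_2)) -> ~~(x_3 <-> x_1) = 1 -> 4/5 = 4/5

4/5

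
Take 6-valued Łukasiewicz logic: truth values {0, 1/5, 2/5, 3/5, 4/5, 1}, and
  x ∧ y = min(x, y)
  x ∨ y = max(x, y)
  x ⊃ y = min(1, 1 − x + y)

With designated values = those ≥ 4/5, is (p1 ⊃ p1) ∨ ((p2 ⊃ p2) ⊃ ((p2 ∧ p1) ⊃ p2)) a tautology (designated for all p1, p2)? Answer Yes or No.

At p1 = 2/5, p2 = 2/5, for instance:
p1 ⊃ p1 = 2/5 ⊃ 2/5 = 1
p2 ⊃ p2 = 2/5 ⊃ 2/5 = 1
p2 ∧ p1 = 2/5 ∧ 2/5 = 2/5
(p2 ∧ p1) ⊃ p2 = 2/5 ⊃ 2/5 = 1
(p2 ⊃ p2) ⊃ ((p2 ∧ p1) ⊃ p2) = 1 ⊃ 1 = 1
(p1 ⊃ p1) ∨ ((p2 ⊃ p2) ⊃ ((p2 ∧ p1) ⊃ p2)) = 1 ∨ 1 = 1
and checking the remaining 35 assignments likewise gives ≥ 4/5 in every case.

Yes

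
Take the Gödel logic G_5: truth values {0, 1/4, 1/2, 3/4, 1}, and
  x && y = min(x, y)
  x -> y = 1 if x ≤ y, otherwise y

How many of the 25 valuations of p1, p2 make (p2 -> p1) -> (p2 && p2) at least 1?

value 1: 11 assignments (counts)
value 3/4: 2 assignments
value 1/2: 3 assignments
value 1/4: 4 assignments
value 0: 5 assignments
So 11 of the 25 assignments meet the threshold.

11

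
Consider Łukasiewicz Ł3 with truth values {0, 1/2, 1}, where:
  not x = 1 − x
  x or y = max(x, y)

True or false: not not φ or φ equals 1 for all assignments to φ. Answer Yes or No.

No

Counterexample: take φ = 0.
not φ = not 0 = 1
not not φ = not 1 = 0
not not φ or φ = 0 or 0 = 0
This gives 0 ≠ 1.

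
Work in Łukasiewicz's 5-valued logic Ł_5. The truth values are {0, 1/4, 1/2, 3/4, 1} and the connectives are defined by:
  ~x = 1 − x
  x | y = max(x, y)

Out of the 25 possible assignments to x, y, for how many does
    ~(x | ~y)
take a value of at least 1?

1

value 1: 1 assignment (counts)
value 3/4: 3 assignments
value 1/2: 5 assignments
value 1/4: 7 assignments
value 0: 9 assignments
So 1 of the 25 assignments meets the threshold.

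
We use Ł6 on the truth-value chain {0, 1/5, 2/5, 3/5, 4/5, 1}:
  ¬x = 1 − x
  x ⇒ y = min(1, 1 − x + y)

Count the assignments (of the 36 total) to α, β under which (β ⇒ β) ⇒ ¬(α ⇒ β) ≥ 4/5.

value 1: 1 assignment (counts)
value 4/5: 2 assignments (counts)
value 3/5: 3 assignments
value 2/5: 4 assignments
value 1/5: 5 assignments
value 0: 21 assignments
So 3 of the 36 assignments meet the threshold.

3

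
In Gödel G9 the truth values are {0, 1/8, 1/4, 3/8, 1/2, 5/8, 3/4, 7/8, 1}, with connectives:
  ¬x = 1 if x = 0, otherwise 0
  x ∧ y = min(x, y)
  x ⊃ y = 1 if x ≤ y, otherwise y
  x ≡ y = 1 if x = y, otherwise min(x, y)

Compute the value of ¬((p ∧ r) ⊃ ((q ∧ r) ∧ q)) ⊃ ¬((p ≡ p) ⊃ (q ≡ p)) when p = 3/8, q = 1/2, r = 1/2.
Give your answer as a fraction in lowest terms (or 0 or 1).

1

p ∧ r = 3/8 ∧ 1/2 = 3/8
q ∧ r = 1/2 ∧ 1/2 = 1/2
(q ∧ r) ∧ q = 1/2 ∧ 1/2 = 1/2
(p ∧ r) ⊃ ((q ∧ r) ∧ q) = 3/8 ⊃ 1/2 = 1
¬((p ∧ r) ⊃ ((q ∧ r) ∧ q)) = ¬1 = 0
p ≡ p = 3/8 ≡ 3/8 = 1
q ≡ p = 1/2 ≡ 3/8 = 3/8
(p ≡ p) ⊃ (q ≡ p) = 1 ⊃ 3/8 = 3/8
¬((p ≡ p) ⊃ (q ≡ p)) = ¬3/8 = 0
¬((p ∧ r) ⊃ ((q ∧ r) ∧ q)) ⊃ ¬((p ≡ p) ⊃ (q ≡ p)) = 0 ⊃ 0 = 1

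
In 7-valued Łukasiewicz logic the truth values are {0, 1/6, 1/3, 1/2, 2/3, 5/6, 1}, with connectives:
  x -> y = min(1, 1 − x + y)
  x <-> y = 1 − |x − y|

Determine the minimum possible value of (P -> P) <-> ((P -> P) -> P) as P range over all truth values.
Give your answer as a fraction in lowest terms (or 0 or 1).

Take P = 0:
P -> P = 0 -> 0 = 1
P -> P = 0 -> 0 = 1
(P -> P) -> P = 1 -> 0 = 0
(P -> P) <-> ((P -> P) -> P) = 1 <-> 0 = 0
No assignment yields a value below 0, so this is the minimum.

0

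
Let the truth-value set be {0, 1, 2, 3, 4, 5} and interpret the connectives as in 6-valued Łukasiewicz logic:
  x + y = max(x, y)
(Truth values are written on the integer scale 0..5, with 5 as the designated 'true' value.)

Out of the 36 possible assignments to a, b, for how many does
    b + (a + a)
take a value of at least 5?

value 5: 11 assignments (counts)
value 4: 9 assignments
value 3: 7 assignments
value 2: 5 assignments
value 1: 3 assignments
value 0: 1 assignment
So 11 of the 36 assignments meet the threshold.

11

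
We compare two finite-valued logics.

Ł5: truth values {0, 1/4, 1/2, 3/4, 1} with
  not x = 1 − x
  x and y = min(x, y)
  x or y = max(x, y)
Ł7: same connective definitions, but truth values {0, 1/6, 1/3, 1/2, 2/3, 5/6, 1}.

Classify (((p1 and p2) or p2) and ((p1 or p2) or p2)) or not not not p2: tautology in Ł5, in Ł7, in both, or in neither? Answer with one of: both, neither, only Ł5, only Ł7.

In Ł5: at p1 = 0, p2 = 1/4 the value is 3/4 — not a tautology.
In Ł7: at p1 = 0, p2 = 1/6 the value is 5/6 — not a tautology.

neither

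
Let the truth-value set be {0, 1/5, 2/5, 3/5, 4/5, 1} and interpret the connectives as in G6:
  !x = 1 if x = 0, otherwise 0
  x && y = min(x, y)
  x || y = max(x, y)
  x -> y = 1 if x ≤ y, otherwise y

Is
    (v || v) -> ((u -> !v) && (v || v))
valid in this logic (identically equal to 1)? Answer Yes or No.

Counterexample: take u = 1/5, v = 1/5.
v || v = 1/5 || 1/5 = 1/5
!v = !1/5 = 0
u -> !v = 1/5 -> 0 = 0
v || v = 1/5 || 1/5 = 1/5
(u -> !v) && (v || v) = 0 && 1/5 = 0
(v || v) -> ((u -> !v) && (v || v)) = 1/5 -> 0 = 0
This gives 0 ≠ 1.

No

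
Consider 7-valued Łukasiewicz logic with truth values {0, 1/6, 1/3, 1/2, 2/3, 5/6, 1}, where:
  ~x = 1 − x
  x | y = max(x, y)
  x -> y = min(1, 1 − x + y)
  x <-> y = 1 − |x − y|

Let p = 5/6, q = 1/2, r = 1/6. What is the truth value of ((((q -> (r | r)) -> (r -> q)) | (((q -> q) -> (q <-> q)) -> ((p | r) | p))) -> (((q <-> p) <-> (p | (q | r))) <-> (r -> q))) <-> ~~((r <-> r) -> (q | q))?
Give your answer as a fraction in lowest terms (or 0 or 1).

2/3

r | r = 1/6 | 1/6 = 1/6
q -> (r | r) = 1/2 -> 1/6 = 2/3
r -> q = 1/6 -> 1/2 = 1
(q -> (r | r)) -> (r -> q) = 2/3 -> 1 = 1
q -> q = 1/2 -> 1/2 = 1
q <-> q = 1/2 <-> 1/2 = 1
(q -> q) -> (q <-> q) = 1 -> 1 = 1
p | r = 5/6 | 1/6 = 5/6
(p | r) | p = 5/6 | 5/6 = 5/6
((q -> q) -> (q <-> q)) -> ((p | r) | p) = 1 -> 5/6 = 5/6
((q -> (r | r)) -> (r -> q)) | (((q -> q) -> (q <-> q)) -> ((p | r) | p)) = 1 | 5/6 = 1
q <-> p = 1/2 <-> 5/6 = 2/3
q | r = 1/2 | 1/6 = 1/2
p | (q | r) = 5/6 | 1/2 = 5/6
(q <-> p) <-> (p | (q | r)) = 2/3 <-> 5/6 = 5/6
r -> q = 1/6 -> 1/2 = 1
((q <-> p) <-> (p | (q | r))) <-> (r -> q) = 5/6 <-> 1 = 5/6
(((q -> (r | r)) -> (r -> q)) | (((q -> q) -> (q <-> q)) -> ((p | r) | p))) -> (((q <-> p) <-> (p | (q | r))) <-> (r -> q)) = 1 -> 5/6 = 5/6
r <-> r = 1/6 <-> 1/6 = 1
q | q = 1/2 | 1/2 = 1/2
(r <-> r) -> (q | q) = 1 -> 1/2 = 1/2
~((r <-> r) -> (q | q)) = ~1/2 = 1/2
~~((r <-> r) -> (q | q)) = ~1/2 = 1/2
((((q -> (r | r)) -> (r -> q)) | (((q -> q) -> (q <-> q)) -> ((p | r) | p))) -> (((q <-> p) <-> (p | (q | r))) <-> (r -> q))) <-> ~~((r <-> r) -> (q | q)) = 5/6 <-> 1/2 = 2/3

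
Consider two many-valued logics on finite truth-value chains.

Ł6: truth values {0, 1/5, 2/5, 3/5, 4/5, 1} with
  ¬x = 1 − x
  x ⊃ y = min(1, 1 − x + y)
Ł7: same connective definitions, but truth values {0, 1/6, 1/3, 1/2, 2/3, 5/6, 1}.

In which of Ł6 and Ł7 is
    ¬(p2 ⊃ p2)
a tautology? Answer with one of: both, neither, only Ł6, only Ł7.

neither

In Ł6: at p2 = 0 the value is 0 — not a tautology.
In Ł7: at p2 = 0 the value is 0 — not a tautology.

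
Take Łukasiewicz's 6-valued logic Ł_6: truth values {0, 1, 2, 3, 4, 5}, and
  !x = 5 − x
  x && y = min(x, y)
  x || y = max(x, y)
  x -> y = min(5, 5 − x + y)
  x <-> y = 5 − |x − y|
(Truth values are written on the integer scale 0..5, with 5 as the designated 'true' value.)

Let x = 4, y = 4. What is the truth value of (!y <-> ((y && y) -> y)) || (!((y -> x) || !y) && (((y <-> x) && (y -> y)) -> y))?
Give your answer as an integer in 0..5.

1

!y = !4 = 1
y && y = 4 && 4 = 4
(y && y) -> y = 4 -> 4 = 5
!y <-> ((y && y) -> y) = 1 <-> 5 = 1
y -> x = 4 -> 4 = 5
!y = !4 = 1
(y -> x) || !y = 5 || 1 = 5
!((y -> x) || !y) = !5 = 0
y <-> x = 4 <-> 4 = 5
y -> y = 4 -> 4 = 5
(y <-> x) && (y -> y) = 5 && 5 = 5
((y <-> x) && (y -> y)) -> y = 5 -> 4 = 4
!((y -> x) || !y) && (((y <-> x) && (y -> y)) -> y) = 0 && 4 = 0
(!y <-> ((y && y) -> y)) || (!((y -> x) || !y) && (((y <-> x) && (y -> y)) -> y)) = 1 || 0 = 1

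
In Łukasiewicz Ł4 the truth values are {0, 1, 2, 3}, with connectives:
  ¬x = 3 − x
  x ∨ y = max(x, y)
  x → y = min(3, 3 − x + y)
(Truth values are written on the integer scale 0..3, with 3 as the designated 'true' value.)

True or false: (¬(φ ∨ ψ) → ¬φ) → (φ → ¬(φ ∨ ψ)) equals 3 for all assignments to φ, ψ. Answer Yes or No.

Counterexample: take φ = 1, ψ = 3.
φ ∨ ψ = 1 ∨ 3 = 3
¬(φ ∨ ψ) = ¬3 = 0
¬φ = ¬1 = 2
¬(φ ∨ ψ) → ¬φ = 0 → 2 = 3
φ ∨ ψ = 1 ∨ 3 = 3
¬(φ ∨ ψ) = ¬3 = 0
φ → ¬(φ ∨ ψ) = 1 → 0 = 2
(¬(φ ∨ ψ) → ¬φ) → (φ → ¬(φ ∨ ψ)) = 3 → 2 = 2
This gives 2 ≠ 3.

No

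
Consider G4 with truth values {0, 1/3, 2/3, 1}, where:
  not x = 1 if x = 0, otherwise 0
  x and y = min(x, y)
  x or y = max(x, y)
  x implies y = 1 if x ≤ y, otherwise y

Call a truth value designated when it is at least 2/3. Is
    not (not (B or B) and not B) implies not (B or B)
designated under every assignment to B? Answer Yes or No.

No

Counterexample: take B = 1/3.
B or B = 1/3 or 1/3 = 1/3
not (B or B) = not 1/3 = 0
not B = not 1/3 = 0
not (B or B) and not B = 0 and 0 = 0
not (not (B or B) and not B) = not 0 = 1
not (not (B or B) and not B) implies not (B or B) = 1 implies 0 = 0
This gives 0, which is below 2/3.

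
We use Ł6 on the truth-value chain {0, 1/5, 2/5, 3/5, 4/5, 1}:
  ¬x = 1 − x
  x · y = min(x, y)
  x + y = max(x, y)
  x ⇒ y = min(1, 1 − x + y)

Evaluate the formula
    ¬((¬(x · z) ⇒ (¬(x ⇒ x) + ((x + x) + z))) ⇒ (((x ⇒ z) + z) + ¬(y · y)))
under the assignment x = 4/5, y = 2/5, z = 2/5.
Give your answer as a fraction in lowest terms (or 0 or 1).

x · z = 4/5 · 2/5 = 2/5
¬(x · z) = ¬2/5 = 3/5
x ⇒ x = 4/5 ⇒ 4/5 = 1
¬(x ⇒ x) = ¬1 = 0
x + x = 4/5 + 4/5 = 4/5
(x + x) + z = 4/5 + 2/5 = 4/5
¬(x ⇒ x) + ((x + x) + z) = 0 + 4/5 = 4/5
¬(x · z) ⇒ (¬(x ⇒ x) + ((x + x) + z)) = 3/5 ⇒ 4/5 = 1
x ⇒ z = 4/5 ⇒ 2/5 = 3/5
(x ⇒ z) + z = 3/5 + 2/5 = 3/5
y · y = 2/5 · 2/5 = 2/5
¬(y · y) = ¬2/5 = 3/5
((x ⇒ z) + z) + ¬(y · y) = 3/5 + 3/5 = 3/5
(¬(x · z) ⇒ (¬(x ⇒ x) + ((x + x) + z))) ⇒ (((x ⇒ z) + z) + ¬(y · y)) = 1 ⇒ 3/5 = 3/5
¬((¬(x · z) ⇒ (¬(x ⇒ x) + ((x + x) + z))) ⇒ (((x ⇒ z) + z) + ¬(y · y))) = ¬3/5 = 2/5

2/5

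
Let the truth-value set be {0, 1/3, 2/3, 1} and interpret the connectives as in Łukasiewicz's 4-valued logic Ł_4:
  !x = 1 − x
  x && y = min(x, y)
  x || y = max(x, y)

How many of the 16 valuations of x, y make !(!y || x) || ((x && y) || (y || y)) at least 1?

x = 0, y = 0 ↦ 0  <
x = 0, y = 1/3 ↦ 1/3  <
x = 0, y = 2/3 ↦ 2/3  <
x = 0, y = 1 ↦ 1  ≥
x = 1/3, y = 0 ↦ 0  <
x = 1/3, y = 1/3 ↦ 1/3  <
x = 1/3, y = 2/3 ↦ 2/3  <
x = 1/3, y = 1 ↦ 1  ≥
x = 2/3, y = 0 ↦ 0  <
x = 2/3, y = 1/3 ↦ 1/3  <
x = 2/3, y = 2/3 ↦ 2/3  <
x = 2/3, y = 1 ↦ 1  ≥
x = 1, y = 0 ↦ 0  <
x = 1, y = 1/3 ↦ 1/3  <
x = 1, y = 2/3 ↦ 2/3  <
x = 1, y = 1 ↦ 1  ≥
So 4 of the 16 assignments meet the threshold.

4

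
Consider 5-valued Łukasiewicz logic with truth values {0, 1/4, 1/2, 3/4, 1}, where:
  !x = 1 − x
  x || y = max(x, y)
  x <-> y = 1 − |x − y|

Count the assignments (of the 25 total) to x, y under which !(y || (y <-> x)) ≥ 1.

value 1: 1 assignment (counts)
value 3/4: 2 assignments
value 1/2: 4 assignments
value 1/4: 9 assignments
value 0: 9 assignments
So 1 of the 25 assignments meets the threshold.

1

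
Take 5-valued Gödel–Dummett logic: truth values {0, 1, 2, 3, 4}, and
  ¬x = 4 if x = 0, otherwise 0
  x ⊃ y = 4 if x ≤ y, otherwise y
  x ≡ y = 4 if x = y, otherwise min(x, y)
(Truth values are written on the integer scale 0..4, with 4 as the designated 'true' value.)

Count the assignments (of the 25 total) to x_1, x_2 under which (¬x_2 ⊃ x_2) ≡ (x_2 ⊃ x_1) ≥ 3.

value 4: 10 assignments (counts)
value 3: 1 assignment (counts)
value 2: 2 assignments
value 1: 3 assignments
value 0: 9 assignments
So 11 of the 25 assignments meet the threshold.

11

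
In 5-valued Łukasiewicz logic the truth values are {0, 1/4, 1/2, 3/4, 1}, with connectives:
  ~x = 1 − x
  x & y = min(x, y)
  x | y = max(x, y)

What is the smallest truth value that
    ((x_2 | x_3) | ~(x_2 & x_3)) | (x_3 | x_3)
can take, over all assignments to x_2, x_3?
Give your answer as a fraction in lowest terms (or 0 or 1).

1/2

Take x_2 = 1/2, x_3 = 1/2:
x_2 | x_3 = 1/2 | 1/2 = 1/2
x_2 & x_3 = 1/2 & 1/2 = 1/2
~(x_2 & x_3) = ~1/2 = 1/2
(x_2 | x_3) | ~(x_2 & x_3) = 1/2 | 1/2 = 1/2
x_3 | x_3 = 1/2 | 1/2 = 1/2
((x_2 | x_3) | ~(x_2 & x_3)) | (x_3 | x_3) = 1/2 | 1/2 = 1/2
No assignment yields a value below 1/2, so this is the minimum.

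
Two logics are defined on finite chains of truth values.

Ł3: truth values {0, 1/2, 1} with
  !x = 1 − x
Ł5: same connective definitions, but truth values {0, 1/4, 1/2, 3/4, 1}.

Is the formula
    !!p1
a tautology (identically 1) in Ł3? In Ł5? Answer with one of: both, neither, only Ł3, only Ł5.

In Ł3: at p1 = 0 the value is 0 — not a tautology.
In Ł5: at p1 = 0 the value is 0 — not a tautology.

neither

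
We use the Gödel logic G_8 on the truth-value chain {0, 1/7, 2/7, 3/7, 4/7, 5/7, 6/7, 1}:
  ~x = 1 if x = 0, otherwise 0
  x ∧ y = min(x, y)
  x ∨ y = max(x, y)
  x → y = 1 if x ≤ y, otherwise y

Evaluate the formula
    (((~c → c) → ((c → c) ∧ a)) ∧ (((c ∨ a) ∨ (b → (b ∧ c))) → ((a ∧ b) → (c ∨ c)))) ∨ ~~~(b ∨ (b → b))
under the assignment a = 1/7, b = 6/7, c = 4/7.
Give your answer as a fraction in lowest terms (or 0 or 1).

~c = ~4/7 = 0
~c → c = 0 → 4/7 = 1
c → c = 4/7 → 4/7 = 1
(c → c) ∧ a = 1 ∧ 1/7 = 1/7
(~c → c) → ((c → c) ∧ a) = 1 → 1/7 = 1/7
c ∨ a = 4/7 ∨ 1/7 = 4/7
b ∧ c = 6/7 ∧ 4/7 = 4/7
b → (b ∧ c) = 6/7 → 4/7 = 4/7
(c ∨ a) ∨ (b → (b ∧ c)) = 4/7 ∨ 4/7 = 4/7
a ∧ b = 1/7 ∧ 6/7 = 1/7
c ∨ c = 4/7 ∨ 4/7 = 4/7
(a ∧ b) → (c ∨ c) = 1/7 → 4/7 = 1
((c ∨ a) ∨ (b → (b ∧ c))) → ((a ∧ b) → (c ∨ c)) = 4/7 → 1 = 1
((~c → c) → ((c → c) ∧ a)) ∧ (((c ∨ a) ∨ (b → (b ∧ c))) → ((a ∧ b) → (c ∨ c))) = 1/7 ∧ 1 = 1/7
b → b = 6/7 → 6/7 = 1
b ∨ (b → b) = 6/7 ∨ 1 = 1
~(b ∨ (b → b)) = ~1 = 0
~~(b ∨ (b → b)) = ~0 = 1
~~~(b ∨ (b → b)) = ~1 = 0
(((~c → c) → ((c → c) ∧ a)) ∧ (((c ∨ a) ∨ (b → (b ∧ c))) → ((a ∧ b) → (c ∨ c)))) ∨ ~~~(b ∨ (b → b)) = 1/7 ∨ 0 = 1/7

1/7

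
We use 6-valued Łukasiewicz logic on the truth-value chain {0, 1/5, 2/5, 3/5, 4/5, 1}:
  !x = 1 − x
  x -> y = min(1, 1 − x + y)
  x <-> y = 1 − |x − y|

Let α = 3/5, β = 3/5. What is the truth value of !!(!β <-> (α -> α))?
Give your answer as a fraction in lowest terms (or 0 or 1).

!β = !3/5 = 2/5
α -> α = 3/5 -> 3/5 = 1
!β <-> (α -> α) = 2/5 <-> 1 = 2/5
!(!β <-> (α -> α)) = !2/5 = 3/5
!!(!β <-> (α -> α)) = !3/5 = 2/5

2/5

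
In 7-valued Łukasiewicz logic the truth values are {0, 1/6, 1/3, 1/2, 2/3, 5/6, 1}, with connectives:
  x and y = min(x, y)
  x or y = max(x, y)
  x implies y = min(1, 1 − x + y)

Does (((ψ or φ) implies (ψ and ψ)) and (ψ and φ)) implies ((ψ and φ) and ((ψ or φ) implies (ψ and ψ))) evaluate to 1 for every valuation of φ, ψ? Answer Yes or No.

At φ = 2/3, ψ = 0, for instance:
ψ or φ = 0 or 2/3 = 2/3
ψ and ψ = 0 and 0 = 0
(ψ or φ) implies (ψ and ψ) = 2/3 implies 0 = 1/3
ψ and φ = 0 and 2/3 = 0
((ψ or φ) implies (ψ and ψ)) and (ψ and φ) = 1/3 and 0 = 0
(ψ and φ) and ((ψ or φ) implies (ψ and ψ)) = 0 and 1/3 = 0
(((ψ or φ) implies (ψ and ψ)) and (ψ and φ)) implies ((ψ and φ) and ((ψ or φ) implies (ψ and ψ))) = 0 implies 0 = 1
and checking the remaining 48 assignments likewise gives ≥ 1 in every case.

Yes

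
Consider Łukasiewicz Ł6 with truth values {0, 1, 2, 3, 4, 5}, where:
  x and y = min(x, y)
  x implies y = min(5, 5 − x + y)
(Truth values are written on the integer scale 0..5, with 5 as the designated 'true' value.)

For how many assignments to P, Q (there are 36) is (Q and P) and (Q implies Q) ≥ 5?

value 5: 1 assignment (counts)
value 4: 3 assignments
value 3: 5 assignments
value 2: 7 assignments
value 1: 9 assignments
value 0: 11 assignments
So 1 of the 36 assignments meets the threshold.

1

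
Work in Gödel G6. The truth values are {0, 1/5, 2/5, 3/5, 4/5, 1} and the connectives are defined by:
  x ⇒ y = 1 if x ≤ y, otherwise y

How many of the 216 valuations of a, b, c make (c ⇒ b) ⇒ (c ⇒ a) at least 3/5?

166

value 1: 161 assignments (counts)
value 4/5: 1 assignment (counts)
value 3/5: 4 assignments (counts)
value 2/5: 9 assignments
value 1/5: 16 assignments
value 0: 25 assignments
So 166 of the 216 assignments meet the threshold.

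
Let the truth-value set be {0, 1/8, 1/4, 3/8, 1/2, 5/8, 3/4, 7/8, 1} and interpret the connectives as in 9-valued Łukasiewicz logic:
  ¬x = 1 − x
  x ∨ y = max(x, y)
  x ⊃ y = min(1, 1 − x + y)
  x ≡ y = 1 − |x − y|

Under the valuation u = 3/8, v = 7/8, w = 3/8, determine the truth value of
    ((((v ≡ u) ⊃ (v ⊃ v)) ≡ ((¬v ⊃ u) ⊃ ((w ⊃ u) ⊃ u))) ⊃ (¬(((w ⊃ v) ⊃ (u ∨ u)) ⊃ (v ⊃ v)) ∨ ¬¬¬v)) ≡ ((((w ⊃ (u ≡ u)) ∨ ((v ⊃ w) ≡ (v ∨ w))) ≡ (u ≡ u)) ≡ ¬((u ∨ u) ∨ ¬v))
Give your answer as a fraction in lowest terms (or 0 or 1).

v ≡ u = 7/8 ≡ 3/8 = 1/2
v ⊃ v = 7/8 ⊃ 7/8 = 1
(v ≡ u) ⊃ (v ⊃ v) = 1/2 ⊃ 1 = 1
¬v = ¬7/8 = 1/8
¬v ⊃ u = 1/8 ⊃ 3/8 = 1
w ⊃ u = 3/8 ⊃ 3/8 = 1
(w ⊃ u) ⊃ u = 1 ⊃ 3/8 = 3/8
(¬v ⊃ u) ⊃ ((w ⊃ u) ⊃ u) = 1 ⊃ 3/8 = 3/8
((v ≡ u) ⊃ (v ⊃ v)) ≡ ((¬v ⊃ u) ⊃ ((w ⊃ u) ⊃ u)) = 1 ≡ 3/8 = 3/8
w ⊃ v = 3/8 ⊃ 7/8 = 1
u ∨ u = 3/8 ∨ 3/8 = 3/8
(w ⊃ v) ⊃ (u ∨ u) = 1 ⊃ 3/8 = 3/8
v ⊃ v = 7/8 ⊃ 7/8 = 1
((w ⊃ v) ⊃ (u ∨ u)) ⊃ (v ⊃ v) = 3/8 ⊃ 1 = 1
¬(((w ⊃ v) ⊃ (u ∨ u)) ⊃ (v ⊃ v)) = ¬1 = 0
¬v = ¬7/8 = 1/8
¬¬v = ¬1/8 = 7/8
¬¬¬v = ¬7/8 = 1/8
¬(((w ⊃ v) ⊃ (u ∨ u)) ⊃ (v ⊃ v)) ∨ ¬¬¬v = 0 ∨ 1/8 = 1/8
(((v ≡ u) ⊃ (v ⊃ v)) ≡ ((¬v ⊃ u) ⊃ ((w ⊃ u) ⊃ u))) ⊃ (¬(((w ⊃ v) ⊃ (u ∨ u)) ⊃ (v ⊃ v)) ∨ ¬¬¬v) = 3/8 ⊃ 1/8 = 3/4
u ≡ u = 3/8 ≡ 3/8 = 1
w ⊃ (u ≡ u) = 3/8 ⊃ 1 = 1
v ⊃ w = 7/8 ⊃ 3/8 = 1/2
v ∨ w = 7/8 ∨ 3/8 = 7/8
(v ⊃ w) ≡ (v ∨ w) = 1/2 ≡ 7/8 = 5/8
(w ⊃ (u ≡ u)) ∨ ((v ⊃ w) ≡ (v ∨ w)) = 1 ∨ 5/8 = 1
u ≡ u = 3/8 ≡ 3/8 = 1
((w ⊃ (u ≡ u)) ∨ ((v ⊃ w) ≡ (v ∨ w))) ≡ (u ≡ u) = 1 ≡ 1 = 1
u ∨ u = 3/8 ∨ 3/8 = 3/8
¬v = ¬7/8 = 1/8
(u ∨ u) ∨ ¬v = 3/8 ∨ 1/8 = 3/8
¬((u ∨ u) ∨ ¬v) = ¬3/8 = 5/8
(((w ⊃ (u ≡ u)) ∨ ((v ⊃ w) ≡ (v ∨ w))) ≡ (u ≡ u)) ≡ ¬((u ∨ u) ∨ ¬v) = 1 ≡ 5/8 = 5/8
((((v ≡ u) ⊃ (v ⊃ v)) ≡ ((¬v ⊃ u) ⊃ ((w ⊃ u) ⊃ u))) ⊃ (¬(((w ⊃ v) ⊃ (u ∨ u)) ⊃ (v ⊃ v)) ∨ ¬¬¬v)) ≡ ((((w ⊃ (u ≡ u)) ∨ ((v ⊃ w) ≡ (v ∨ w))) ≡ (u ≡ u)) ≡ ¬((u ∨ u) ∨ ¬v)) = 3/4 ≡ 5/8 = 7/8

7/8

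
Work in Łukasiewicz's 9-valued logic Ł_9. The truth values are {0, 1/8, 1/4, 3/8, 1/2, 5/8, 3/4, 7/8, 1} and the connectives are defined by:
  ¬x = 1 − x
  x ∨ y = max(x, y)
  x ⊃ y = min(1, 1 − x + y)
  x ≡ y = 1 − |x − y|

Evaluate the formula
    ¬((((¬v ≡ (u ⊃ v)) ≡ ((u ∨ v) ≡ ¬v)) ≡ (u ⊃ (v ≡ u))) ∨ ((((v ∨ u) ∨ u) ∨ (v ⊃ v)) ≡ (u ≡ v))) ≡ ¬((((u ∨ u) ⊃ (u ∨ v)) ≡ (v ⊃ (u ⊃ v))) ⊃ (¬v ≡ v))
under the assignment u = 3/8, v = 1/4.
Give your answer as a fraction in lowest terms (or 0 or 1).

5/8

¬v = ¬1/4 = 3/4
u ⊃ v = 3/8 ⊃ 1/4 = 7/8
¬v ≡ (u ⊃ v) = 3/4 ≡ 7/8 = 7/8
u ∨ v = 3/8 ∨ 1/4 = 3/8
¬v = ¬1/4 = 3/4
(u ∨ v) ≡ ¬v = 3/8 ≡ 3/4 = 5/8
(¬v ≡ (u ⊃ v)) ≡ ((u ∨ v) ≡ ¬v) = 7/8 ≡ 5/8 = 3/4
v ≡ u = 1/4 ≡ 3/8 = 7/8
u ⊃ (v ≡ u) = 3/8 ⊃ 7/8 = 1
((¬v ≡ (u ⊃ v)) ≡ ((u ∨ v) ≡ ¬v)) ≡ (u ⊃ (v ≡ u)) = 3/4 ≡ 1 = 3/4
v ∨ u = 1/4 ∨ 3/8 = 3/8
(v ∨ u) ∨ u = 3/8 ∨ 3/8 = 3/8
v ⊃ v = 1/4 ⊃ 1/4 = 1
((v ∨ u) ∨ u) ∨ (v ⊃ v) = 3/8 ∨ 1 = 1
u ≡ v = 3/8 ≡ 1/4 = 7/8
(((v ∨ u) ∨ u) ∨ (v ⊃ v)) ≡ (u ≡ v) = 1 ≡ 7/8 = 7/8
(((¬v ≡ (u ⊃ v)) ≡ ((u ∨ v) ≡ ¬v)) ≡ (u ⊃ (v ≡ u))) ∨ ((((v ∨ u) ∨ u) ∨ (v ⊃ v)) ≡ (u ≡ v)) = 3/4 ∨ 7/8 = 7/8
¬((((¬v ≡ (u ⊃ v)) ≡ ((u ∨ v) ≡ ¬v)) ≡ (u ⊃ (v ≡ u))) ∨ ((((v ∨ u) ∨ u) ∨ (v ⊃ v)) ≡ (u ≡ v))) = ¬7/8 = 1/8
u ∨ u = 3/8 ∨ 3/8 = 3/8
u ∨ v = 3/8 ∨ 1/4 = 3/8
(u ∨ u) ⊃ (u ∨ v) = 3/8 ⊃ 3/8 = 1
u ⊃ v = 3/8 ⊃ 1/4 = 7/8
v ⊃ (u ⊃ v) = 1/4 ⊃ 7/8 = 1
((u ∨ u) ⊃ (u ∨ v)) ≡ (v ⊃ (u ⊃ v)) = 1 ≡ 1 = 1
¬v = ¬1/4 = 3/4
¬v ≡ v = 3/4 ≡ 1/4 = 1/2
(((u ∨ u) ⊃ (u ∨ v)) ≡ (v ⊃ (u ⊃ v))) ⊃ (¬v ≡ v) = 1 ⊃ 1/2 = 1/2
¬((((u ∨ u) ⊃ (u ∨ v)) ≡ (v ⊃ (u ⊃ v))) ⊃ (¬v ≡ v)) = ¬1/2 = 1/2
¬((((¬v ≡ (u ⊃ v)) ≡ ((u ∨ v) ≡ ¬v)) ≡ (u ⊃ (v ≡ u))) ∨ ((((v ∨ u) ∨ u) ∨ (v ⊃ v)) ≡ (u ≡ v))) ≡ ¬((((u ∨ u) ⊃ (u ∨ v)) ≡ (v ⊃ (u ⊃ v))) ⊃ (¬v ≡ v)) = 1/8 ≡ 1/2 = 5/8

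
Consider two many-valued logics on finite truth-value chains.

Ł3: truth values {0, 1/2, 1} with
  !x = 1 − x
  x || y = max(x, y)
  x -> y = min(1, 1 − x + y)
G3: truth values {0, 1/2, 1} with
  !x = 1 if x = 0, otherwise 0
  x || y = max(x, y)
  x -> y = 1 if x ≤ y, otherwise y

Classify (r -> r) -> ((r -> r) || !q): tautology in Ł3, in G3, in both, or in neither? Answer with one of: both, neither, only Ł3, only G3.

In Ł3: every assignment gives 1 — tautology.
In G3: every assignment gives 1 — tautology.

both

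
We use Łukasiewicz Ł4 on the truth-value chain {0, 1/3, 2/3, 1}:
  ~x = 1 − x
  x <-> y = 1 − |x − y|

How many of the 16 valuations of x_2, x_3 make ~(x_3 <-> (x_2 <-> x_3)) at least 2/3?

x_2 = 0, x_3 = 0 ↦ 1  ≥
x_2 = 0, x_3 = 1/3 ↦ 1/3  <
x_2 = 0, x_3 = 2/3 ↦ 1/3  <
x_2 = 0, x_3 = 1 ↦ 1  ≥
x_2 = 1/3, x_3 = 0 ↦ 2/3  ≥
x_2 = 1/3, x_3 = 1/3 ↦ 2/3  ≥
x_2 = 1/3, x_3 = 2/3 ↦ 0  <
x_2 = 1/3, x_3 = 1 ↦ 2/3  ≥
x_2 = 2/3, x_3 = 0 ↦ 1/3  <
x_2 = 2/3, x_3 = 1/3 ↦ 1/3  <
x_2 = 2/3, x_3 = 2/3 ↦ 1/3  <
x_2 = 2/3, x_3 = 1 ↦ 1/3  <
x_2 = 1, x_3 = 0 ↦ 0  <
x_2 = 1, x_3 = 1/3 ↦ 0  <
x_2 = 1, x_3 = 2/3 ↦ 0  <
x_2 = 1, x_3 = 1 ↦ 0  <
So 5 of the 16 assignments meet the threshold.

5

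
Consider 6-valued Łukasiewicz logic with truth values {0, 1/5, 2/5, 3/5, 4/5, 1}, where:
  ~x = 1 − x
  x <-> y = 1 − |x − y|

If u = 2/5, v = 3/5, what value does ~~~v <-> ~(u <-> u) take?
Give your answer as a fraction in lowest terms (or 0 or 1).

3/5

~v = ~3/5 = 2/5
~~v = ~2/5 = 3/5
~~~v = ~3/5 = 2/5
u <-> u = 2/5 <-> 2/5 = 1
~(u <-> u) = ~1 = 0
~~~v <-> ~(u <-> u) = 2/5 <-> 0 = 3/5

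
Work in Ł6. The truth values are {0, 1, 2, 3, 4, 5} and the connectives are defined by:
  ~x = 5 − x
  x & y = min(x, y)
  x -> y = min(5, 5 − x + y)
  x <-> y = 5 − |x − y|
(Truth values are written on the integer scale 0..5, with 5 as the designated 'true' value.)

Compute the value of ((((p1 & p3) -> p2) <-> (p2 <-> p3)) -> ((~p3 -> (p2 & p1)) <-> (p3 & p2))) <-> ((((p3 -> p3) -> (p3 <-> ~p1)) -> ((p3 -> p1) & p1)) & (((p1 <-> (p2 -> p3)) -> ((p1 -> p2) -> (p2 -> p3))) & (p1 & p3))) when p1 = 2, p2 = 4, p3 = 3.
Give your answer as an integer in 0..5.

p1 & p3 = 2 & 3 = 2
(p1 & p3) -> p2 = 2 -> 4 = 5
p2 <-> p3 = 4 <-> 3 = 4
((p1 & p3) -> p2) <-> (p2 <-> p3) = 5 <-> 4 = 4
~p3 = ~3 = 2
p2 & p1 = 4 & 2 = 2
~p3 -> (p2 & p1) = 2 -> 2 = 5
p3 & p2 = 3 & 4 = 3
(~p3 -> (p2 & p1)) <-> (p3 & p2) = 5 <-> 3 = 3
(((p1 & p3) -> p2) <-> (p2 <-> p3)) -> ((~p3 -> (p2 & p1)) <-> (p3 & p2)) = 4 -> 3 = 4
p3 -> p3 = 3 -> 3 = 5
~p1 = ~2 = 3
p3 <-> ~p1 = 3 <-> 3 = 5
(p3 -> p3) -> (p3 <-> ~p1) = 5 -> 5 = 5
p3 -> p1 = 3 -> 2 = 4
(p3 -> p1) & p1 = 4 & 2 = 2
((p3 -> p3) -> (p3 <-> ~p1)) -> ((p3 -> p1) & p1) = 5 -> 2 = 2
p2 -> p3 = 4 -> 3 = 4
p1 <-> (p2 -> p3) = 2 <-> 4 = 3
p1 -> p2 = 2 -> 4 = 5
p2 -> p3 = 4 -> 3 = 4
(p1 -> p2) -> (p2 -> p3) = 5 -> 4 = 4
(p1 <-> (p2 -> p3)) -> ((p1 -> p2) -> (p2 -> p3)) = 3 -> 4 = 5
p1 & p3 = 2 & 3 = 2
((p1 <-> (p2 -> p3)) -> ((p1 -> p2) -> (p2 -> p3))) & (p1 & p3) = 5 & 2 = 2
(((p3 -> p3) -> (p3 <-> ~p1)) -> ((p3 -> p1) & p1)) & (((p1 <-> (p2 -> p3)) -> ((p1 -> p2) -> (p2 -> p3))) & (p1 & p3)) = 2 & 2 = 2
((((p1 & p3) -> p2) <-> (p2 <-> p3)) -> ((~p3 -> (p2 & p1)) <-> (p3 & p2))) <-> ((((p3 -> p3) -> (p3 <-> ~p1)) -> ((p3 -> p1) & p1)) & (((p1 <-> (p2 -> p3)) -> ((p1 -> p2) -> (p2 -> p3))) & (p1 & p3))) = 4 <-> 2 = 3

3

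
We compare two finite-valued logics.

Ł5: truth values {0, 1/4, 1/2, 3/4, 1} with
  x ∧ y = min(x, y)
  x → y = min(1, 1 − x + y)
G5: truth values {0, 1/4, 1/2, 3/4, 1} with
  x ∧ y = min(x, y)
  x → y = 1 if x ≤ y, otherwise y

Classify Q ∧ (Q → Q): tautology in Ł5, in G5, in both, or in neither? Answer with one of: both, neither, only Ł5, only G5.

In Ł5: at Q = 0 the value is 0 — not a tautology.
In G5: at Q = 0 the value is 0 — not a tautology.

neither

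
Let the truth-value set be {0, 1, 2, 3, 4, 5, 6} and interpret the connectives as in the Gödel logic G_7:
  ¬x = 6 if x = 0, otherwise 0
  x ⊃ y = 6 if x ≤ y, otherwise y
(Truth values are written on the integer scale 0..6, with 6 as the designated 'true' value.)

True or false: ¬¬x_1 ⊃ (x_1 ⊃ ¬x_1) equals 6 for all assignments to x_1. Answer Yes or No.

Counterexample: take x_1 = 1.
¬x_1 = ¬1 = 0
¬¬x_1 = ¬0 = 6
¬x_1 = ¬1 = 0
x_1 ⊃ ¬x_1 = 1 ⊃ 0 = 0
¬¬x_1 ⊃ (x_1 ⊃ ¬x_1) = 6 ⊃ 0 = 0
This gives 0 ≠ 6.

No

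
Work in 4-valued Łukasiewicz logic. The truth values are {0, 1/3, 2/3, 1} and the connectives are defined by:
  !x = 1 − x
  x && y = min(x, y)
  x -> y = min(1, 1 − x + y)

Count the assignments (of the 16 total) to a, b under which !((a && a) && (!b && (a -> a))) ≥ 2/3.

12

a = 0, b = 0 ↦ 1  ≥
a = 0, b = 1/3 ↦ 1  ≥
a = 0, b = 2/3 ↦ 1  ≥
a = 0, b = 1 ↦ 1  ≥
a = 1/3, b = 0 ↦ 2/3  ≥
a = 1/3, b = 1/3 ↦ 2/3  ≥
a = 1/3, b = 2/3 ↦ 2/3  ≥
a = 1/3, b = 1 ↦ 1  ≥
a = 2/3, b = 0 ↦ 1/3  <
a = 2/3, b = 1/3 ↦ 1/3  <
a = 2/3, b = 2/3 ↦ 2/3  ≥
a = 2/3, b = 1 ↦ 1  ≥
a = 1, b = 0 ↦ 0  <
a = 1, b = 1/3 ↦ 1/3  <
a = 1, b = 2/3 ↦ 2/3  ≥
a = 1, b = 1 ↦ 1  ≥
So 12 of the 16 assignments meet the threshold.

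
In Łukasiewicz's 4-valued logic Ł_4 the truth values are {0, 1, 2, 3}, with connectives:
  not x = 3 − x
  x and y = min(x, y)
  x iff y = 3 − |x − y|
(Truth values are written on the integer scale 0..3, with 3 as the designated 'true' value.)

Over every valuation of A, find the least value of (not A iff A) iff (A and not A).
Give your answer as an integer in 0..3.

2

Take A = 1:
not A = not 1 = 2
not A iff A = 2 iff 1 = 2
not A = not 1 = 2
A and not A = 1 and 2 = 1
(not A iff A) iff (A and not A) = 2 iff 1 = 2
No assignment yields a value below 2, so this is the minimum.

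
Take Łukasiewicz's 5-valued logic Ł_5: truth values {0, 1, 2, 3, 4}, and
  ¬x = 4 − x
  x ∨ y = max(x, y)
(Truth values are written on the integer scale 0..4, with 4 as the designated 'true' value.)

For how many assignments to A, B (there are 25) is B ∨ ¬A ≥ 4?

value 4: 9 assignments (counts)
value 3: 7 assignments
value 2: 5 assignments
value 1: 3 assignments
value 0: 1 assignment
So 9 of the 25 assignments meet the threshold.

9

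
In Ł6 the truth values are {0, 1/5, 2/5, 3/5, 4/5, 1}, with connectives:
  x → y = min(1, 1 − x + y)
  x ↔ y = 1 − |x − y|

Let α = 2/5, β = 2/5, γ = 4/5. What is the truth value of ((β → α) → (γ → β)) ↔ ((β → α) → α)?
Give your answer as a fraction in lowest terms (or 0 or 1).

4/5

β → α = 2/5 → 2/5 = 1
γ → β = 4/5 → 2/5 = 3/5
(β → α) → (γ → β) = 1 → 3/5 = 3/5
β → α = 2/5 → 2/5 = 1
(β → α) → α = 1 → 2/5 = 2/5
((β → α) → (γ → β)) ↔ ((β → α) → α) = 3/5 ↔ 2/5 = 4/5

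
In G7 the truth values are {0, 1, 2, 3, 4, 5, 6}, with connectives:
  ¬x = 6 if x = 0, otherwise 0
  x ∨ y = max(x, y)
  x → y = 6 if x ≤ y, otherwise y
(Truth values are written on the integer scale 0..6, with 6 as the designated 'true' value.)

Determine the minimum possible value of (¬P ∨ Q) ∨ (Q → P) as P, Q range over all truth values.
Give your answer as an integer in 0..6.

Take P = 1, Q = 2:
¬P = ¬1 = 0
¬P ∨ Q = 0 ∨ 2 = 2
Q → P = 2 → 1 = 1
(¬P ∨ Q) ∨ (Q → P) = 2 ∨ 1 = 2
No assignment yields a value below 2, so this is the minimum.

2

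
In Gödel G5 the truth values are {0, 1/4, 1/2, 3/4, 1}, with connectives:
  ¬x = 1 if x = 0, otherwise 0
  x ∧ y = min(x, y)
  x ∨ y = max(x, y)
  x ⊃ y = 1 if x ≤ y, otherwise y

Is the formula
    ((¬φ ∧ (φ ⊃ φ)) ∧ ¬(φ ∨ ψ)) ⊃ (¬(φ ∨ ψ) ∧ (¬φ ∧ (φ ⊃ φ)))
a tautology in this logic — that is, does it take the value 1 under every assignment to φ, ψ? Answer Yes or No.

At φ = 3/4, ψ = 1/2, for instance:
¬φ = ¬3/4 = 0
φ ⊃ φ = 3/4 ⊃ 3/4 = 1
¬φ ∧ (φ ⊃ φ) = 0 ∧ 1 = 0
φ ∨ ψ = 3/4 ∨ 1/2 = 3/4
¬(φ ∨ ψ) = ¬3/4 = 0
(¬φ ∧ (φ ⊃ φ)) ∧ ¬(φ ∨ ψ) = 0 ∧ 0 = 0
¬(φ ∨ ψ) ∧ (¬φ ∧ (φ ⊃ φ)) = 0 ∧ 0 = 0
((¬φ ∧ (φ ⊃ φ)) ∧ ¬(φ ∨ ψ)) ⊃ (¬(φ ∨ ψ) ∧ (¬φ ∧ (φ ⊃ φ))) = 0 ⊃ 0 = 1
and checking the remaining 24 assignments likewise gives ≥ 1 in every case.

Yes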